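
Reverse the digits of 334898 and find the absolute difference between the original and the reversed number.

563535

Reverse of 334898 is 898433.
|334898 − 898433| = 563535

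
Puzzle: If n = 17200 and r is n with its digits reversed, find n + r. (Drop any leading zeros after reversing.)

17471

Reverse of 17200 is 271.
17200 + 271 = 17471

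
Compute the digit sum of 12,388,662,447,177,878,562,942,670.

130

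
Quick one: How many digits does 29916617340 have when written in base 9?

11

29916617340 in base 9 is 85187347773, which has 11 digits.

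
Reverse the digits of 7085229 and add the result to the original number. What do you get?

Reverse of 7085229 is 9225807.
7085229 + 9225807 = 16311036

16311036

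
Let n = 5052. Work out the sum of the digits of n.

5+0+5+2 = 12

12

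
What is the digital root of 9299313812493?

9

9+2+9+9+3+1+3+8+1+2+4+9+3 = 63
6+3 = 9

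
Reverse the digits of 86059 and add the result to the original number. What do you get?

181127

Reverse of 86059 is 95068.
86059 + 95068 = 181127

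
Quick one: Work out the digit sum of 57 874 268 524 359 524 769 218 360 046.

138

5+7+8+7+4+2+6+8+5+2+4+3+5+9+5+2+4+7+6+9+2+1+8+3+6+0+0+4+6 = 138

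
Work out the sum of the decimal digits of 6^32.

126

6^32 = 7958661109946400884391936
Sum of its 25 digits: 126.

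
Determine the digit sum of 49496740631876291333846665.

130

4+9+4+9+6+7+4+0+6+3+1+8+7+6+2+9+1+3+3+3+8+4+6+6+6+5 = 130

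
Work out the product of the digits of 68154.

6×8×1×5×4 = 960

960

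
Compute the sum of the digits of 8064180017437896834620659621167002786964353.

8+0+6+4+1+8+0+0+1+7+4+3+7+8+9+6+8+3+4+6+2+0+6+5+9+6+2+1+1+6+7+0+0+2+7+8+6+9+6+4+3+5+3 = 191

191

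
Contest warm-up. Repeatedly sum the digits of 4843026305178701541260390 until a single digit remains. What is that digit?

8

4+8+4+3+0+2+6+3+0+5+1+7+8+7+0+1+5+4+1+2+6+0+3+9+0 = 89
8+9 = 17
1+7 = 8
(Equivalently, 4843026305178701541260390 mod 9 = 8.)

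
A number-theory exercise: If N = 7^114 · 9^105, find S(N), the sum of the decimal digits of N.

927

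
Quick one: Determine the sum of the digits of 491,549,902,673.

59

4+9+1+5+4+9+9+0+2+6+7+3 = 59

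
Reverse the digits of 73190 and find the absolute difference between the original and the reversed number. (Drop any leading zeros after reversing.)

Reverse of 73190 is 9137.
|73190 − 9137| = 64053

64053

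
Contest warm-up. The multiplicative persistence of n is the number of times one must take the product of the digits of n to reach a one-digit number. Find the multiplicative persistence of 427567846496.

427567846496 → 487710720 → 0 (2 steps)

2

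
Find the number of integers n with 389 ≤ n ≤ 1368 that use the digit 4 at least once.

269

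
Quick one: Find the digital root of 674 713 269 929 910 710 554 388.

8

6+7+4+7+1+3+2+6+9+9+2+9+9+1+0+7+1+0+5+5+4+3+8+8 = 116
1+1+6 = 8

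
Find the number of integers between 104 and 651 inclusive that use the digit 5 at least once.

183

The integers in [104, 651] that use the digit 5 at least once: 105, 115, 125, 135, 145, 150, …, 650, 651.
183 qualify.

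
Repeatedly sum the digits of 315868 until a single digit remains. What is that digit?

3+1+5+8+6+8 = 31
3+1 = 4
(Equivalently, 315868 mod 9 = 4.)

4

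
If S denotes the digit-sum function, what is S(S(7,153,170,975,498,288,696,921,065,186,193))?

12

First digit sum: 156.
1+5+6 = 12.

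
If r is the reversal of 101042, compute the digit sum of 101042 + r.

Reversal of 101042 is 240101; 101042 + 240101 = 341143.
Digit sum of 341143: 3+4+1+1+4+3 = 16.

16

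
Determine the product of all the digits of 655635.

13500

6×5×5×6×3×5 = 13500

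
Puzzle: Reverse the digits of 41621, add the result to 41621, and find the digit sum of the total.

Reversal of 41621 is 12614; 41621 + 12614 = 54235.
Digit sum of 54235: 5+4+2+3+5 = 19.

19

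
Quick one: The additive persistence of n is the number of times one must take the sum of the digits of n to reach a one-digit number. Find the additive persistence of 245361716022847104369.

245361716022847104369 → 81 → 9 (2 steps)

2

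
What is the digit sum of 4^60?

4^60 = 1329227995784915872903807060280344576
Sum of its 37 digits: 172.

172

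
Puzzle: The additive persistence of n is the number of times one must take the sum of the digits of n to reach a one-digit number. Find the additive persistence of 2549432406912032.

3

2549432406912032 → 56 → 11 → 2 (3 steps)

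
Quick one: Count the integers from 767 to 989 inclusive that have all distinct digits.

The integers in [767, 989] that have all distinct digits: 768, 769, 780, 781, 782, 783, …, 986, 987.
162 qualify.

162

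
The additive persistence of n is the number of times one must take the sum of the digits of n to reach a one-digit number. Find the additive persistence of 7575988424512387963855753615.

7575988424512387963855753615 → 148 → 13 → 4 (3 steps)

3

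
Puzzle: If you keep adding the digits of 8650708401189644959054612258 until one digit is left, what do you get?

1

8+6+5+0+7+0+8+4+0+1+1+8+9+6+4+4+9+5+9+0+5+4+6+1+2+2+5+8 = 127
1+2+7 = 10
1+0 = 1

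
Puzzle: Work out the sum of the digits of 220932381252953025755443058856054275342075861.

182

2+2+0+9+3+2+3+8+1+2+5+2+9+5+3+0+2+5+7+5+5+4+4+3+0+5+8+8+5+6+0+5+4+2+7+5+3+4+2+0+7+5+8+6+1 = 182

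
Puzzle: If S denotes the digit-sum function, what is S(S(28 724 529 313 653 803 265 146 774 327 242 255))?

10

First digit sum: 145.
1+4+5 = 10.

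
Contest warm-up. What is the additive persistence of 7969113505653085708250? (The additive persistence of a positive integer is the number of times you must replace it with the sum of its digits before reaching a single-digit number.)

3

7969113505653085708250 → 95 → 14 → 5 (3 steps)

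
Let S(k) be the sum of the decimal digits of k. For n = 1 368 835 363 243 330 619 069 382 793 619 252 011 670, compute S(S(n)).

11

First digit sum: 164.
1+6+4 = 11.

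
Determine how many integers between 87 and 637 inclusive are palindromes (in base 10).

56

The integers in [87, 637] that are palindromes (in base 10): 88, 99, 101, 111, 121, 131, …, 626, 636.
56 qualify.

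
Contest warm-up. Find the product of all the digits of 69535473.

340200

6×9×5×3×5×4×7×3 = 340200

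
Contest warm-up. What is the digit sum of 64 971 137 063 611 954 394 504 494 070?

122

6+4+9+7+1+1+3+7+0+6+3+6+1+1+9+5+4+3+9+4+5+0+4+4+9+4+0+7+0 = 122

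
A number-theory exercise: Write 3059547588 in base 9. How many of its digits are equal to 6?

2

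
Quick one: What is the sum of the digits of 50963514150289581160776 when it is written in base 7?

50963514150289581160776 in base 7 is 530005126633506052440011361.
Digit sum: 5+3+0+0+0+5+1+2+6+6+3+3+5+0+6+0+5+2+4+4+0+0+1+1+3+6+1 = 72.

72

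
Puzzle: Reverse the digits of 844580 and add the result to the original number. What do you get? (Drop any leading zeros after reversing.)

930028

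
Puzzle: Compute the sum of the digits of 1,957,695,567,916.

76

1+9+5+7+6+9+5+5+6+7+9+1+6 = 76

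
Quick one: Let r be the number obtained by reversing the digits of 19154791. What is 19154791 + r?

Reverse of 19154791 is 19745191.
19154791 + 19745191 = 38899982

38899982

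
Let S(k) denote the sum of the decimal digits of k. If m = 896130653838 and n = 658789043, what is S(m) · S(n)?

S(896130653838) = 8+9+6+1+3+0+6+5+3+8+3+8 = 60.
S(658789043) = 6+5+8+7+8+9+0+4+3 = 50.
60 · 50 = 3000.

3000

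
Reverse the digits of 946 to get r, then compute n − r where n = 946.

Reverse of 946 is 649.
946 − 649 = 297

297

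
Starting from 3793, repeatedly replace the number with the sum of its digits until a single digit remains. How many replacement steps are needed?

2

3793 → 22 → 4 (2 steps)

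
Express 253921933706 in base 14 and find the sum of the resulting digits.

64

253921933706 in base 14 is C40B643BD0.
Digit sum: 12+4+0+11+6+4+3+11+13+0 = 64.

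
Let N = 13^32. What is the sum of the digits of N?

13^32 = 442779263776840698304313192148785281
Sum of its 36 digits: 169.

169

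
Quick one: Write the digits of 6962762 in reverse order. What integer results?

Reversing 6962762 gives 2672696.

2672696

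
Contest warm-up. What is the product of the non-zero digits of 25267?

840

2×5×2×6×7 = 840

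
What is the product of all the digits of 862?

96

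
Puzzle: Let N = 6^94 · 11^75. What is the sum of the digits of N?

684

6^94 · 11^75 = 17810205188527418344672183386176231354030027998842780296130534654256867948962116212940335204276041716119584405920665788397520592660707687672908659818496
Sum of its 152 digits: 684.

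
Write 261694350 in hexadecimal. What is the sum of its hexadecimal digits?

261694350 in base 16 is F99238E.
Digit sum: 15+9+9+2+3+8+14 = 60.

60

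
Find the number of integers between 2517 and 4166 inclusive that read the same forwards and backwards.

17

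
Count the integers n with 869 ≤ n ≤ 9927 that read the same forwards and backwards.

The integers in [869, 9927] that read the same forwards and backwards: 878, 888, 898, 909, 919, 929, …, 9779, 9889.
102 qualify.

102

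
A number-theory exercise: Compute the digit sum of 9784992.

48

9+7+8+4+9+9+2 = 48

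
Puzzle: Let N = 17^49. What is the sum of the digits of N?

17^49 = 1958831807773342257691221904789587637189069813834520650586897
Sum of its 61 digits: 305.

305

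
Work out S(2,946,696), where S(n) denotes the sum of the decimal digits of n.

2+9+4+6+6+9+6 = 42

42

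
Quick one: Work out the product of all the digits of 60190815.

0

6×0×1×9×0×8×1×5 = 0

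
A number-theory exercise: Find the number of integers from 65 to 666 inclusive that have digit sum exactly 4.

The integers in [65, 666] that have digit sum exactly 4: 103, 112, 121, 130, 202, 211, 220, 301, 310, 400.
10 qualify.

10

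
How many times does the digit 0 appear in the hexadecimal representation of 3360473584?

3360473584 in base 16 is C84CC1F0.
The digit 0 appears 1 time.

1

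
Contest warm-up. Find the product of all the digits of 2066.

2×0×6×6 = 0

0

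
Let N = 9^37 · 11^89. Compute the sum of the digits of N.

9^37 · 11^89 = 97931369610829803950612081477853998786621691342311709041176918351977988770060967138424402300406605474456932820635666234626204579
Sum of its 128 digits: 576.

576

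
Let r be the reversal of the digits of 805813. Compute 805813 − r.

487305

Reverse of 805813 is 318508.
805813 − 318508 = 487305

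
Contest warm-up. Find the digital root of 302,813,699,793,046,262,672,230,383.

3+0+2+8+1+3+6+9+9+7+9+3+0+4+6+2+6+2+6+7+2+2+3+0+3+8+3 = 114
1+1+4 = 6
(Equivalently, 302,813,699,793,046,262,672,230,383 mod 9 = 6.)

6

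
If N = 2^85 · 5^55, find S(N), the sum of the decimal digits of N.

37

2^85 · 5^55 = 10737418240000000000000000000000000000000000000000000000000000000
Sum of its 65 digits: 37.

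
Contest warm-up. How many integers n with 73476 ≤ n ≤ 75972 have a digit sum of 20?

120

The integers in [73476, 75972] that have a digit sum of 20: 73505, 73514, 73523, 73532, 73541, 73550, …, 75710, 75800.
120 qualify.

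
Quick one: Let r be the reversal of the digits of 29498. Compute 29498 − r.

-59994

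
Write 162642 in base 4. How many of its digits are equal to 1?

3

162642 in base 4 is 213231102.
The digit 1 appears 3 times.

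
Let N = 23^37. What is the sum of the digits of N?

23^37 = 242063847902005849254176436075394136454464685331703
Sum of its 51 digits: 212.

212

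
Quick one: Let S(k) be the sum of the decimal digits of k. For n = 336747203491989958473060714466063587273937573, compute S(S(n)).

4

First digit sum: 220.
2+2+0 = 4.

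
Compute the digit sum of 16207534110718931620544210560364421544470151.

1+6+2+0+7+5+3+4+1+1+0+7+1+8+9+3+1+6+2+0+5+4+4+2+1+0+5+6+0+3+6+4+4+2+1+5+4+4+4+7+0+1+5+1 = 145

145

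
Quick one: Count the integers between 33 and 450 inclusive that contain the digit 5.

79

The integers in [33, 450] that contain the digit 5: 35, 45, 50, 51, 52, 53, …, 445, 450.
79 qualify.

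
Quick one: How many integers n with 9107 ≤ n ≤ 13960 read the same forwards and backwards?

The integers in [9107, 13960] that read the same forwards and backwards: 9119, 9229, 9339, 9449, 9559, 9669, …, 13831, 13931.
49 qualify.

49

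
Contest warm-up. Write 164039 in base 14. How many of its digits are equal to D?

1

164039 in base 14 is 43AD1.
The digit D appears 1 time.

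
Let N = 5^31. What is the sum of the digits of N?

104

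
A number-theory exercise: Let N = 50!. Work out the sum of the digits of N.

216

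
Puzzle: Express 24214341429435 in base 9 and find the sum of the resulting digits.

24214341429435 in base 9 is 104655402328713.
Digit sum: 1+0+4+6+5+5+4+0+2+3+2+8+7+1+3 = 51.

51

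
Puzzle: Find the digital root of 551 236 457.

5+5+1+2+3+6+4+5+7 = 38
3+8 = 11
1+1 = 2

2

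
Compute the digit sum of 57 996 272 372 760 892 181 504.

5+7+9+9+6+2+7+2+3+7+2+7+6+0+8+9+2+1+8+1+5+0+4 = 110

110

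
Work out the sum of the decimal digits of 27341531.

2+7+3+4+1+5+3+1 = 26

26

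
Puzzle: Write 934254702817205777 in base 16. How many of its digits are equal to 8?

1

934254702817205777 in base 16 is CF723B3CB285E11.
The digit 8 appears 1 time.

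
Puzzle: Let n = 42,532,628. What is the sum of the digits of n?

32

4+2+5+3+2+6+2+8 = 32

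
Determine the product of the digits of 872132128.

8×7×2×1×3×2×1×2×8 = 10752

10752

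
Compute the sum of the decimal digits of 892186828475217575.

8+9+2+1+8+6+8+2+8+4+7+5+2+1+7+5+7+5 = 95

95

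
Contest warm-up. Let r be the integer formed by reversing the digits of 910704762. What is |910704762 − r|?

Reverse of 910704762 is 267407019.
|910704762 − 267407019| = 643297743

643297743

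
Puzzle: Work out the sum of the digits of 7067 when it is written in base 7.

17

7067 in base 7 is 26414.
Digit sum: 2+6+4+1+4 = 17.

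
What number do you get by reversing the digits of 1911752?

2571191

Reversing 1911752 gives 2571191.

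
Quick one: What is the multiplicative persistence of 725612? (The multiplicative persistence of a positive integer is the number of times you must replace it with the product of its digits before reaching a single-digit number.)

725612 → 840 → 0 (2 steps)

2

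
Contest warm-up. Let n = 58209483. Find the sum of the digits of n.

39

5+8+2+0+9+4+8+3 = 39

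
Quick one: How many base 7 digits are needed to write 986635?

8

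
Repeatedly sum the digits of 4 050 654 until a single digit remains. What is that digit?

6

4+0+5+0+6+5+4 = 24
2+4 = 6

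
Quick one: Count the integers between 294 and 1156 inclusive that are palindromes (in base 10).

The integers in [294, 1156] that are palindromes (in base 10): 303, 313, 323, 333, 343, 353, …, 1001, 1111.
72 qualify.

72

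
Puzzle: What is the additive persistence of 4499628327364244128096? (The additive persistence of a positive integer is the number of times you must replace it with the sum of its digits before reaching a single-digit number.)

2

4499628327364244128096 → 103 → 4 (2 steps)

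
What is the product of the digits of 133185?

1×3×3×1×8×5 = 360

360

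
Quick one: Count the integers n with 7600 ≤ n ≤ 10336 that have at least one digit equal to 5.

The integers in [7600, 10336] that have at least one digit equal to 5: 7605, 7615, 7625, 7635, 7645, 7650, …, 10325, 10335.
679 qualify.

679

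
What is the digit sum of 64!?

64! = 126886932185884164103433389335161480802865516174545192198801894375214704230400000000000000
Sum of its 90 digits: 324.

324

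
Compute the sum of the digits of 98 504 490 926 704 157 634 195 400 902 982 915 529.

9+8+5+0+4+4+9+0+9+2+6+7+0+4+1+5+7+6+3+4+1+9+5+4+0+0+9+0+2+9+8+2+9+1+5+5+2+9 = 173

173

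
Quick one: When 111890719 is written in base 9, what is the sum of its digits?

39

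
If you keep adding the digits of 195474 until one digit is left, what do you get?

3

1+9+5+4+7+4 = 30
3+0 = 3
(Equivalently, 195474 mod 9 = 3.)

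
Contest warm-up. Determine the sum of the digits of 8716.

8+7+1+6 = 22

22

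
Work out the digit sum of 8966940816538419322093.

8+9+6+6+9+4+0+8+1+6+5+3+8+4+1+9+3+2+2+0+9+3 = 106

106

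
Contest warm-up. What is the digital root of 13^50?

The digital root of n equals n mod 9 (or 9 when 9 | n), so we need 13^50 mod 9.
13^50 ≡ 7 (mod 9), so the digital root is 7.

7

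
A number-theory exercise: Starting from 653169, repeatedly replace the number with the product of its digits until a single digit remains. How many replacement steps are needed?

2

653169 → 4860 → 0 (2 steps)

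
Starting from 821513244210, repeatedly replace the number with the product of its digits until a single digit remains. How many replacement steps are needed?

1

821513244210 → 0 (1 step)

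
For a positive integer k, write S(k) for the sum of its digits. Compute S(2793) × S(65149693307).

S(2793) = 2+7+9+3 = 21.
S(65149693307) = 6+5+1+4+9+6+9+3+3+0+7 = 53.
21 · 53 = 1113.

1113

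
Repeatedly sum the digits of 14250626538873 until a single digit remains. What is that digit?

6

1+4+2+5+0+6+2+6+5+3+8+8+7+3 = 60
6+0 = 6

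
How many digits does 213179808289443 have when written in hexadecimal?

213179808289443 in base 16 is C1E2CABF12A3, which has 12 digits.

12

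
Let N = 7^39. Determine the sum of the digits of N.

7^39 = 909543680129861140820205019889143
Sum of its 33 digits: 136.

136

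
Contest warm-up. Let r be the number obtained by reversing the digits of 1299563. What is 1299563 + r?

4959484

Reverse of 1299563 is 3659921.
1299563 + 3659921 = 4959484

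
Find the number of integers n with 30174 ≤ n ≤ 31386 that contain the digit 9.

The integers in [30174, 31386] that contain the digit 9: 30179, 30189, 30190, 30191, 30192, 30193, …, 31369, 31379.
310 qualify.

310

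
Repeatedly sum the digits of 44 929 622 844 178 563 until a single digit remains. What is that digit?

3

4+4+9+2+9+6+2+2+8+4+4+1+7+8+5+6+3 = 84
8+4 = 12
1+2 = 3
(Equivalently, 44 929 622 844 178 563 mod 9 = 3.)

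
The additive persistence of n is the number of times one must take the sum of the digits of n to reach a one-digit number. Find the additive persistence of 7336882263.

7336882263 → 48 → 12 → 3 (3 steps)

3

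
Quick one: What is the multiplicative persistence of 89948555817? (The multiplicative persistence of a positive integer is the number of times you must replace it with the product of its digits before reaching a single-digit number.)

89948555817 → 145152000 → 0 (2 steps)

2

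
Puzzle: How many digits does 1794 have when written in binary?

11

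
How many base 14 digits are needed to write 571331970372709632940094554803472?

29

571331970372709632940094554803472 in base 14 is 48AC86A32669968B3163CDB597B7A, which has 29 digits.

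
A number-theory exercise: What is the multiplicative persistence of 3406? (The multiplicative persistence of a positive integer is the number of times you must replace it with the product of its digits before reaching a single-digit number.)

3406 → 0 (1 step)

1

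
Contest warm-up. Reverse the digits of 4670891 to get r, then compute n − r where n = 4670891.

Reverse of 4670891 is 1980764.
4670891 − 1980764 = 2690127

2690127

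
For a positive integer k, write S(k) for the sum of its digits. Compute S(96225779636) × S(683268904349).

S(96225779636) = 9+6+2+2+5+7+7+9+6+3+6 = 62.
S(683268904349) = 6+8+3+2+6+8+9+0+4+3+4+9 = 62.
62 · 62 = 3844.

3844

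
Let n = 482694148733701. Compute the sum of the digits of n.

67

4+8+2+6+9+4+1+4+8+7+3+3+7+0+1 = 67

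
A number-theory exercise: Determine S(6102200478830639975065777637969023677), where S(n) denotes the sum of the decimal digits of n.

177

6+1+0+2+2+0+0+4+7+8+8+3+0+6+3+9+9+7+5+0+6+5+7+7+7+6+3+7+9+6+9+0+2+3+6+7+7 = 177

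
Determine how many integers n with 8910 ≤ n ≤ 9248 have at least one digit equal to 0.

The integers in [8910, 9248] that have at least one digit equal to 0: 8910, 8920, 8930, 8940, 8950, 8960, …, 9230, 9240.
142 qualify.

142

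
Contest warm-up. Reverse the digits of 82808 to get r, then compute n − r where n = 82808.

1980

Reverse of 82808 is 80828.
82808 − 80828 = 1980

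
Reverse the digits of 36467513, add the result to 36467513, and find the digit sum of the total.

43

Reversal of 36467513 is 31576463; 36467513 + 31576463 = 68043976.
Digit sum of 68043976: 6+8+0+4+3+9+7+6 = 43.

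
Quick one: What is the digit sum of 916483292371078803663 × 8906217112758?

916483292371078803663 × 8906217112758 = 8162399182072095430701176614432554
Sum of its 34 digits: 135.

135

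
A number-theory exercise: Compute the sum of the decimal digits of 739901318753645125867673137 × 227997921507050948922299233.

739901318753645125867673137 × 227997921507050948922299233 = 168695962796157065652509154652506579211927269749803921
Sum of its 54 digits: 262.

262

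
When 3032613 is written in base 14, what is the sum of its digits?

38

3032613 in base 14 is 58D273.
Digit sum: 5+8+13+2+7+3 = 38.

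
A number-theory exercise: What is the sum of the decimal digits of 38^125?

950

38^125 = 297132103238040101539801089272234586349863988329792574397759086635628354519642388163034503919028962704530424911721787290203869865468984015144269167697795286058276977225657332828271995982769519853568
Sum of its 198 digits: 950.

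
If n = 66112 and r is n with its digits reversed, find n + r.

87278

Reverse of 66112 is 21166.
66112 + 21166 = 87278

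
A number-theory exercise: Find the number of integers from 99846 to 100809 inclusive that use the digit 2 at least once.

258

The integers in [99846, 100809] that use the digit 2 at least once: 99852, 99862, 99872, 99882, 99892, 99902, …, 100792, 100802.
258 qualify.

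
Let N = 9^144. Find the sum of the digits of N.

9^144 = 257585468675898878692697829828877177271726674504483915376269783622959081398497813668497925744699677646719926465210614240928932342001644161
Sum of its 138 digits: 720.

720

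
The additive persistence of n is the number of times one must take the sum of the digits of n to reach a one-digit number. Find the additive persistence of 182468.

182468 → 29 → 11 → 2 (3 steps)

3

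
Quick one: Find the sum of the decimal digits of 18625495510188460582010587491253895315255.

1+8+6+2+5+4+9+5+5+1+0+1+8+8+4+6+0+5+8+2+0+1+0+5+8+7+4+9+1+2+5+3+8+9+5+3+1+5+2+5+5 = 176

176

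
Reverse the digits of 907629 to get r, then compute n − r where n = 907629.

-19080

Reverse of 907629 is 926709.
907629 − 926709 = -19080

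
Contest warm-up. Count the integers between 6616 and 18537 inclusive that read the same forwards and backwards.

119

The integers in [6616, 18537] that read the same forwards and backwards: 6666, 6776, 6886, 6996, 7007, 7117, …, 18381, 18481.
119 qualify.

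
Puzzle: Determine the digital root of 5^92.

The digital root of n equals n mod 9 (or 9 when 9 | n), so we need 5^92 mod 9.
5^92 ≡ 7 (mod 9), so the digital root is 7.

7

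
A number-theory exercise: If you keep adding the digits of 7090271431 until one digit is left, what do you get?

7+0+9+0+2+7+1+4+3+1 = 34
3+4 = 7

7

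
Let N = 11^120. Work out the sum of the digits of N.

11^120 = 92709068817830061978520606494193845859707401497097037749844778027824097442147966967457359038488841338006006032592594389655201
Sum of its 125 digits: 595.

595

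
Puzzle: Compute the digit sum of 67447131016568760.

72

6+7+4+4+7+1+3+1+0+1+6+5+6+8+7+6+0 = 72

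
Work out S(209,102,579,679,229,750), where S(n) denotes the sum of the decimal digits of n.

82

2+0+9+1+0+2+5+7+9+6+7+9+2+2+9+7+5+0 = 82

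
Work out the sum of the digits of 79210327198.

49

7+9+2+1+0+3+2+7+1+9+8 = 49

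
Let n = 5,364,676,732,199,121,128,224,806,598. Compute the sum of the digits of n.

127

5+3+6+4+6+7+6+7+3+2+1+9+9+1+2+1+1+2+8+2+2+4+8+0+6+5+9+8 = 127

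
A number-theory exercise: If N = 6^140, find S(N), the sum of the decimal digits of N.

6^140 = 8733233131762103459660808345247639315496960772046833382089277314153013432419984814172138299868821906129944576
Sum of its 109 digits: 486.

486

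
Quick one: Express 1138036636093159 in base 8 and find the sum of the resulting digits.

61

1138036636093159 in base 8 is 40260471533705347.
Digit sum: 4+0+2+6+0+4+7+1+5+3+3+7+0+5+3+4+7 = 61.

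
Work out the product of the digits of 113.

1×1×3 = 3

3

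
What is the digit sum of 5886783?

45

5+8+8+6+7+8+3 = 45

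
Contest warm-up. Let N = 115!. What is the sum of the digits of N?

648

115! = 292509369349301569068815180481773552003419272043053514672100535242441942363589054622883930786268803187059211939585703515345785120071002251720730101703194015956992000000000000000000000000000
Sum of its 189 digits: 648.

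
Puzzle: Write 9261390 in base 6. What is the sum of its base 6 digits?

20

9261390 in base 6 is 530300450.
Digit sum: 5+3+0+3+0+0+4+5+0 = 20.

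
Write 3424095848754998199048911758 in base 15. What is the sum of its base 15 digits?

3424095848754998199048911758 in base 15 is 30B7386B4C5B56842972C58D.
Digit sum: 3+0+11+7+3+8+6+11+4+12+5+11+5+6+8+4+2+9+7+2+12+5+8+13 = 162.

162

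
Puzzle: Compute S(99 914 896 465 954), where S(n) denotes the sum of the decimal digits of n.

88

9+9+9+1+4+8+9+6+4+6+5+9+5+4 = 88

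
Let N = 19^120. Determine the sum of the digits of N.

19^120 = 2821188561558006050182806325699651325904349317385522184850131166315238114862945518835835570975439814916967715430619167129237431101638511203016746250533601
Sum of its 154 digits: 631.

631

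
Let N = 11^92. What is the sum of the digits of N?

445

11^92 = 642875736033641180657139984421248997668742784677928339864140154386931382122316064755913516349521
Sum of its 96 digits: 445.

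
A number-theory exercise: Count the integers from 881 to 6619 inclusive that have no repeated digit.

The integers in [881, 6619] that have no repeated digit: 890, 891, 892, 893, 894, 895, …, 6597, 6598.
2936 qualify.

2936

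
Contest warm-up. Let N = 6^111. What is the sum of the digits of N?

6^111 = 237022073235798140523131680268796863968652076808504395016684686594984571128407503405056
Sum of its 87 digits: 387.

387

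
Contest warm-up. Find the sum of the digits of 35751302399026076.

68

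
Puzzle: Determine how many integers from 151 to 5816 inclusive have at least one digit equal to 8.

1500

The integers in [151, 5816] that have at least one digit equal to 8: 158, 168, 178, 180, 181, 182, …, 5815, 5816.
1500 qualify.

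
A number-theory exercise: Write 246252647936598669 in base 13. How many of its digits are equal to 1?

246252647936598669 in base 13 is 4A708620A146BCA2.
The digit 1 appears 1 time.

1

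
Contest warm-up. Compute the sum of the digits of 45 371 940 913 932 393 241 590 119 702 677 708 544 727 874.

4+5+3+7+1+9+4+0+9+1+3+9+3+2+3+9+3+2+4+1+5+9+0+1+1+9+7+0+2+6+7+7+7+0+8+5+4+4+7+2+7+8+7+4 = 199

199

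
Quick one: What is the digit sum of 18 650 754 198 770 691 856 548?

1+8+6+5+0+7+5+4+1+9+8+7+7+0+6+9+1+8+5+6+5+4+8 = 120

120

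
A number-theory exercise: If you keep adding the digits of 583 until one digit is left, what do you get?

7

5+8+3 = 16
1+6 = 7
(Equivalently, 583 mod 9 = 7.)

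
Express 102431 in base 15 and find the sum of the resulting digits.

21

102431 in base 15 is 2053B.
Digit sum: 2+0+5+3+11 = 21.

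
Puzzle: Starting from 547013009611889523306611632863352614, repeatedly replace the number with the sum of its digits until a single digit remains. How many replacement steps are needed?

3

547013009611889523306611632863352614 → 138 → 12 → 3 (3 steps)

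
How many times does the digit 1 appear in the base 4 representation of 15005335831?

6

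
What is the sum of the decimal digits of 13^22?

13^22 = 3211838877954855105157369
Sum of its 25 digits: 121.

121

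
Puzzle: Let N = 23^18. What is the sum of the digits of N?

23^18 = 3244150909895248285300369
Sum of its 25 digits: 109.

109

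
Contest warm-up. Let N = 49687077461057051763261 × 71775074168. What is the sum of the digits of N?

49687077461057051763261 × 71775074168 = 3566293669958531021987473452541848
Sum of its 34 digits: 168.

168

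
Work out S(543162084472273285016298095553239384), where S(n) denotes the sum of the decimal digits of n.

155

5+4+3+1+6+2+0+8+4+4+7+2+2+7+3+2+8+5+0+1+6+2+9+8+0+9+5+5+5+3+2+3+9+3+8+4 = 155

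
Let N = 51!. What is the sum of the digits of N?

51! = 1551118753287382280224243016469303211063259720016986112000000000000
Sum of its 67 digits: 198.

198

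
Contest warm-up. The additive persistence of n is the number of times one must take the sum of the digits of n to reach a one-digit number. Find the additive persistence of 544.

2

544 → 13 → 4 (2 steps)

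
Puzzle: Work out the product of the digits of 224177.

784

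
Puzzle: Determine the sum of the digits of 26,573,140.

28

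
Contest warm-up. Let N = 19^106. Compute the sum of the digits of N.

19^106 = 3530869780887683268140728773245357234980768028425961361025370385491740112184184552032976867841004304893806855241286484254995462230063881
Sum of its 136 digits: 604.

604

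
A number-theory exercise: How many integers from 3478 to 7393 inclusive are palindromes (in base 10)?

39

The integers in [3478, 7393] that are palindromes (in base 10): 3553, 3663, 3773, 3883, 3993, 4004, …, 7227, 7337.
39 qualify.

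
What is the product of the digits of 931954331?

43740

9×3×1×9×5×4×3×3×1 = 43740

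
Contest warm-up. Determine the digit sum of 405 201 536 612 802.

45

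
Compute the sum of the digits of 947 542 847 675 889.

93

9+4+7+5+4+2+8+4+7+6+7+5+8+8+9 = 93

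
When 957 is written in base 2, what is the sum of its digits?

957 in base 2 is 1110111101.
Digit sum: 1+1+1+0+1+1+1+1+0+1 = 8.

8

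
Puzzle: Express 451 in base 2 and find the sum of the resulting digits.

5

451 in base 2 is 111000011.
Digit sum: 1+1+1+0+0+0+0+1+1 = 5.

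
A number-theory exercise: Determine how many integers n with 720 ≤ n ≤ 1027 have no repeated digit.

205

The integers in [720, 1027] that have no repeated digit: 720, 721, 723, 724, 725, 726, …, 1026, 1027.
205 qualify.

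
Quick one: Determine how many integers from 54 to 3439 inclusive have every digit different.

The integers in [54, 3439] that have every digit different: 54, 56, 57, 58, 59, 60, …, 3428, 3429.
1886 qualify.

1886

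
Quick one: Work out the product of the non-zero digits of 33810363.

3888

3×3×8×1×3×6×3 = 3888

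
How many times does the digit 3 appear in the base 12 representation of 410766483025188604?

410766483025188604 in base 12 is 227B22403B1305224.
The digit 3 appears 2 times.

2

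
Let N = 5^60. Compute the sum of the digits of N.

5^60 = 867361737988403547205962240695953369140625
Sum of its 42 digits: 199.

199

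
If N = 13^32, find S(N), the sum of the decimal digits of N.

13^32 = 442779263776840698304313192148785281
Sum of its 36 digits: 169.

169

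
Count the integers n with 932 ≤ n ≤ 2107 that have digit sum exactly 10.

65

The integers in [932, 2107] that have digit sum exactly 10: 1009, 1018, 1027, 1036, 1045, 1054, …, 2080, 2107.
65 qualify.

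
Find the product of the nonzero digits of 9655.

1350

9×6×5×5 = 1350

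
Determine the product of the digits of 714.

7×1×4 = 28

28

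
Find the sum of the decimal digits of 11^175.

821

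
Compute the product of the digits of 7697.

2646

7×6×9×7 = 2646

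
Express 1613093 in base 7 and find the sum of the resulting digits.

35

1613093 in base 7 is 16465616.
Digit sum: 1+6+4+6+5+6+1+6 = 35.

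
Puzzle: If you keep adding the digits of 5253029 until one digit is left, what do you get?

8

5+2+5+3+0+2+9 = 26
2+6 = 8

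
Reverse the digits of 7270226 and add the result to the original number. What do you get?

Reverse of 7270226 is 6220727.
7270226 + 6220727 = 13490953

13490953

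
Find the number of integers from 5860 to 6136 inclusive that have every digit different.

151

The integers in [5860, 6136] that have every digit different: 5860, 5861, 5862, 5863, 5864, 5867, …, 6134, 6135.
151 qualify.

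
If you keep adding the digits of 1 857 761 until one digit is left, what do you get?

1+8+5+7+7+6+1 = 35
3+5 = 8

8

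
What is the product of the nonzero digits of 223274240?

2×2×3×2×7×4×2×4 = 5376

5376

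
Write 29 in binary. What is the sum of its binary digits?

29 in base 2 is 11101.
Digit sum: 1+1+1+0+1 = 4.

4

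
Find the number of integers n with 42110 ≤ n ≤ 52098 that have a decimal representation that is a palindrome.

The integers in [42110, 52098] that have a decimal representation that is a palindrome: 42124, 42224, 42324, 42424, 42524, 42624, …, 51915, 52025.
100 qualify.

100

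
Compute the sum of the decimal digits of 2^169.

2^169 = 748288838313422294120286634350736906063837462003712
Sum of its 51 digits: 209.

209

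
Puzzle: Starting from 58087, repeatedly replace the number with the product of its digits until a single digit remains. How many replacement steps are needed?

1

58087 → 0 (1 step)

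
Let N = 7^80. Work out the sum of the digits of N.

7^80 = 40536215597144386832065866109016673800875222251012083746192454448001
Sum of its 68 digits: 265.

265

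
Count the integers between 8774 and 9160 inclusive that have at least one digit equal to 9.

The integers in [8774, 9160] that have at least one digit equal to 9: 8779, 8789, 8790, 8791, 8792, 8793, …, 9159, 9160.
292 qualify.

292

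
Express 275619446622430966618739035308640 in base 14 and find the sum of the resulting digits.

165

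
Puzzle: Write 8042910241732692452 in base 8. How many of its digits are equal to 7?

8042910241732692452 in base 8 is 676361204015665004744.
The digit 7 appears 2 times.

2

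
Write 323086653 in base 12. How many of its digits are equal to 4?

323086653 in base 12 is 9024B539.
The digit 4 appears 1 time.

1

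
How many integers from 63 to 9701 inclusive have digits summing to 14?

The integers in [63, 9701] that have digits summing to 14: 68, 77, 86, 95, 149, 158, …, 9410, 9500.
539 qualify.

539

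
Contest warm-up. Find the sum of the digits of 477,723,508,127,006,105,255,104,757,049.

4+7+7+7+2+3+5+0+8+1+2+7+0+0+6+1+0+5+2+5+5+1+0+4+7+5+7+0+4+9 = 114

114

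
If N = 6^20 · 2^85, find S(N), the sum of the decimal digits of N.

6^20 · 2^85 = 141440778841410474143624665261815556472832
Sum of its 42 digits: 171.

171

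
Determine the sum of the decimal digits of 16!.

16! = 20922789888000
Sum of its 14 digits: 63.

63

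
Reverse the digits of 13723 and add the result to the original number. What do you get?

Reverse of 13723 is 32731.
13723 + 32731 = 46454

46454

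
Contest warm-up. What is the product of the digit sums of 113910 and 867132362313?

S(113910) = 1+1+3+9+1+0 = 15.
S(867132362313) = 8+6+7+1+3+2+3+6+2+3+1+3 = 45.
15 · 45 = 675.

675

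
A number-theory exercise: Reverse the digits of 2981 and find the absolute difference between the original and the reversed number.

Reverse of 2981 is 1892.
|2981 − 1892| = 1089

1089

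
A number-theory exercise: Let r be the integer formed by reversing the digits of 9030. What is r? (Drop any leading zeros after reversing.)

Reversing 9030 gives 309.

309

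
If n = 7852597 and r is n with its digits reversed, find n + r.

Reverse of 7852597 is 7952587.
7852597 + 7952587 = 15805184

15805184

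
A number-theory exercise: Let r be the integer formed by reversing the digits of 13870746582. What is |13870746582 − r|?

Reverse of 13870746582 is 28564707831.
|13870746582 − 28564707831| = 14693961249

14693961249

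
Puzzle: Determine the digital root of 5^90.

The digital root of n equals n mod 9 (or 9 when 9 | n), so we need 5^90 mod 9.
5^90 ≡ 1 (mod 9), so the digital root is 1.

1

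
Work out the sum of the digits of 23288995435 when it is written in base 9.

35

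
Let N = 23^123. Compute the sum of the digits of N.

23^123 = 310830645388221229862399853154632371436178147989403533068374140330232726646012654829356036792658947360110570975113008772299548005313894389199908475841673438748632602567
Sum of its 168 digits: 746.

746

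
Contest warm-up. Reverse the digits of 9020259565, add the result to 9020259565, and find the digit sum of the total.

68

Reversal of 9020259565 is 5659520209; 9020259565 + 5659520209 = 14679779774.
Digit sum of 14679779774: 1+4+6+7+9+7+7+9+7+7+4 = 68.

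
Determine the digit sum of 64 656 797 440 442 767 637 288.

122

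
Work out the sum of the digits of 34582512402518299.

70

3+4+5+8+2+5+1+2+4+0+2+5+1+8+2+9+9 = 70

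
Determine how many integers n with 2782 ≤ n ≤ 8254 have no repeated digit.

The integers in [2782, 8254] that have no repeated digit: 2783, 2784, 2785, 2786, 2789, 2790, …, 8253, 8254.
2788 qualify.

2788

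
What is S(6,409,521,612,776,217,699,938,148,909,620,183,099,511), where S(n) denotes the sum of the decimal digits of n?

186

6+4+0+9+5+2+1+6+1+2+7+7+6+2+1+7+6+9+9+9+3+8+1+4+8+9+0+9+6+2+0+1+8+3+0+9+9+5+1+1 = 186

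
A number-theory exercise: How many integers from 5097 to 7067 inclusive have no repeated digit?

The integers in [5097, 7067] that have no repeated digit: 5097, 5098, 5102, 5103, 5104, 5106, …, 7064, 7065.
994 qualify.

994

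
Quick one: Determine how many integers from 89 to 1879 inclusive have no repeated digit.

1099

The integers in [89, 1879] that have no repeated digit: 89, 90, 91, 92, 93, 94, …, 1876, 1879.
1099 qualify.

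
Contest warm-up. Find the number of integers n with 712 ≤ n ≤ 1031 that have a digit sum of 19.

The integers in [712, 1031] that have a digit sum of 19: 739, 748, 757, 766, 775, 784, …, 982, 991.
24 qualify.

24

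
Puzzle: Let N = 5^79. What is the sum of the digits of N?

221

5^79 = 16543612251060553497428173841399257071316242218017578125
Sum of its 56 digits: 221.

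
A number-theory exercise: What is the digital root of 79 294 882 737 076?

7

7+9+2+9+4+8+8+2+7+3+7+0+7+6 = 79
7+9 = 16
1+6 = 7
(Equivalently, 79 294 882 737 076 mod 9 = 7.)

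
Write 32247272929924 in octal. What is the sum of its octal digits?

32247272929924 in base 8 is 725204717675204.
Digit sum: 7+2+5+2+0+4+7+1+7+6+7+5+2+0+4 = 59.

59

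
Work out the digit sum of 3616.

3+6+1+6 = 16

16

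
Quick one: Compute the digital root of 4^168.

1

The digital root of n equals n mod 9 (or 9 when 9 | n), so we need 4^168 mod 9.
4^168 ≡ 1 (mod 9), so the digital root is 1.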